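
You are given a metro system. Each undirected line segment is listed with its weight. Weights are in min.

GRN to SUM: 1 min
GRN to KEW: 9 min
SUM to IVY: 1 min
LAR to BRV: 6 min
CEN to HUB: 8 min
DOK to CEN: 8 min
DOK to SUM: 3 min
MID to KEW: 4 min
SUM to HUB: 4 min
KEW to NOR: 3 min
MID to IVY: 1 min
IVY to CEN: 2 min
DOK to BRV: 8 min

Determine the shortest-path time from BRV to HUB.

Shortest distances from BRV:
BRV: 0
LAR: 6  (via BRV)
DOK: 8  (via BRV)
SUM: 11  (via DOK)
IVY: 12  (via SUM)
GRN: 12  (via SUM)
MID: 13  (via IVY)
CEN: 14  (via IVY)
HUB: 15  (via SUM)
Shortest route: BRV → DOK → SUM → HUB = 15 min.

15 min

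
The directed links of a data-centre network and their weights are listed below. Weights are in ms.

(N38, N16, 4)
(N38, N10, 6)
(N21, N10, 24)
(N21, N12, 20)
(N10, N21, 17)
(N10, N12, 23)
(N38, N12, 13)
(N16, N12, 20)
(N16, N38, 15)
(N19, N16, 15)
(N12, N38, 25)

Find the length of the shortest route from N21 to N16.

Candidate routes:
N21 - N10 - N12 - N38 - N16: 24+23+25+4 = 76
N21 - N12 - N38 - N16: 20+25+4 = 49
Cheapest is N21 - N12 - N38 - N16 at 49 ms.

49 ms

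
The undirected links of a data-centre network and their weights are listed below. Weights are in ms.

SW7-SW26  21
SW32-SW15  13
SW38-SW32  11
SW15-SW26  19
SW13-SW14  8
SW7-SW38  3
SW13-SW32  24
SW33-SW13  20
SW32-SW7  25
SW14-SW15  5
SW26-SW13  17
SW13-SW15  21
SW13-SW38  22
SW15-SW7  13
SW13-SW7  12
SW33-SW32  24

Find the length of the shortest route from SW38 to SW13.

15 ms

Settle nodes by increasing distance from SW38:
SW38: 0
SW7: 3  (via SW38)
SW32: 11  (via SW38)
SW13: 15  (via SW7)
Shortest route: SW38–SW7–SW13 = 15 ms.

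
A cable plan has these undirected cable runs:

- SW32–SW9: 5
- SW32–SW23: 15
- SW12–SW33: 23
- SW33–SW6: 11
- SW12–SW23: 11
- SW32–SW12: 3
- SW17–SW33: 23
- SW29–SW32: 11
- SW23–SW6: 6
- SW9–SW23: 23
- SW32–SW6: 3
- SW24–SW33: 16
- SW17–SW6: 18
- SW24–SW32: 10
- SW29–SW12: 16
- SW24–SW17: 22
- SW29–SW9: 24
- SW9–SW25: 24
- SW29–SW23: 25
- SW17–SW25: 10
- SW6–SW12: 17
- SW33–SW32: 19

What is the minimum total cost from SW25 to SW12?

32

Candidate routes:
SW25 → SW17 → SW6 → SW32 → SW12: 10+18+3+3 = 34
SW25 → SW9 → SW32 → SW12: 24+5+3 = 32
Cheapest is SW25 → SW9 → SW32 → SW12 at 32.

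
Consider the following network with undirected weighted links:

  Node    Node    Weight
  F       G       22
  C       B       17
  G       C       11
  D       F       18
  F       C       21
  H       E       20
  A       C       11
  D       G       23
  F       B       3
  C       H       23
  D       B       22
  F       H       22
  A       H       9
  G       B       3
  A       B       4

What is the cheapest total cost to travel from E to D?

Running Dijkstra from E:
E: 0
H: 20  (via E)
A: 29  (via H)
B: 33  (via A)
F: 36  (via B)
G: 36  (via B)
C: 40  (via A)
D: 54  (via F)
Shortest route: E–H–A–B–F–D = 54.

54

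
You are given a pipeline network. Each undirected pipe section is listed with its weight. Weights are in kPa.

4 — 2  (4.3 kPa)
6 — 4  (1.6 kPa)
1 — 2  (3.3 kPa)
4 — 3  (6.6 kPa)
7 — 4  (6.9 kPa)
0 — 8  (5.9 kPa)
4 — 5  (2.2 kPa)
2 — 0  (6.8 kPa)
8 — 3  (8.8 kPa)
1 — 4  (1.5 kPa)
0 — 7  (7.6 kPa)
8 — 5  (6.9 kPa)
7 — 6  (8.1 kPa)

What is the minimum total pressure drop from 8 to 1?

10.6 kPa

Compare a few routes:
8 → 5 → 4 → 1: 6.9+2.2+1.5 = 10.6
8 → 0 → 2 → 1: 5.9+6.8+3.3 = 16
8 → 3 → 4 → 1: 8.8+6.6+1.5 = 16.9
8 → 5 → 4 → 2 → 1: 6.9+2.2+4.3+3.3 = 16.7
The minimum is 10.6 kPa via 8 → 5 → 4 → 1.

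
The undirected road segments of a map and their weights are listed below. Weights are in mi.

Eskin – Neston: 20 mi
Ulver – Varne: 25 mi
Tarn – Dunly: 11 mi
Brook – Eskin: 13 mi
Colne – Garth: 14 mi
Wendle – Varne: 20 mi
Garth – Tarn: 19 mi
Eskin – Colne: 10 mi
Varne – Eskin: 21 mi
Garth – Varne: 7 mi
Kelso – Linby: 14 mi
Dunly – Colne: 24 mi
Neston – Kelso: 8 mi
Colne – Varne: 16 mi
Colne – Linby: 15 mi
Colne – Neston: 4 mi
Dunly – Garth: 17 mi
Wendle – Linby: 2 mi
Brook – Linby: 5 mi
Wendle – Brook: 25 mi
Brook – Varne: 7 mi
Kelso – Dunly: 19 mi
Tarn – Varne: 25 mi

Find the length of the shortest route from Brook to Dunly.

Compare a few routes:
Brook → Varne → Garth → Dunly: 7+7+17 = 31
Brook → Linby → Colne → Dunly: 5+15+24 = 44
Brook → Linby → Kelso → Dunly: 5+14+19 = 38
Brook → Varne → Tarn → Dunly: 7+25+11 = 43
The minimum is 31 mi via Brook → Varne → Garth → Dunly.

31 mi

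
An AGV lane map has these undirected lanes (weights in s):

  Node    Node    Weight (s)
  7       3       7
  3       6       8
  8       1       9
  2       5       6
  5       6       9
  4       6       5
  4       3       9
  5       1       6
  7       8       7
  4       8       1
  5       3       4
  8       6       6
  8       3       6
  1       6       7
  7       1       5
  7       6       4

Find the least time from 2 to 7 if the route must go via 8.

Shortest 2→8: 2–5–3–8 = 16
Best 8 to 7: 8–7 costing 7
Total via 8: 16 + 7 = 23 s.

23 s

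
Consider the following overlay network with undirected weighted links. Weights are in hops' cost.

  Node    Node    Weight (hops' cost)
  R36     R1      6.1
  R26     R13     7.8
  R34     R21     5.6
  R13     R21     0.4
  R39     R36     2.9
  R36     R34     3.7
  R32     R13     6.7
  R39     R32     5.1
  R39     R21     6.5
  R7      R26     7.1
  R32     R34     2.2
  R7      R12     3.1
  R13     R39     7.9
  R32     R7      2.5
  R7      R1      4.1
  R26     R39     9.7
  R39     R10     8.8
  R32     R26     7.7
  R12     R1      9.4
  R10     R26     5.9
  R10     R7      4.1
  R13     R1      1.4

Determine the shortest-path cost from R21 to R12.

Running Dijkstra from R21:
R21: 0
R13: 0.4  (via R21)
R1: 1.8  (via R13)
R34: 5.6  (via R21)
R7: 5.9  (via R1)
R39: 6.5  (via R21)
R32: 7.1  (via R13)
R36: 7.9  (via R1)
R26: 8.2  (via R13)
R12: 9  (via R7)
Shortest route: R21 → R13 → R1 → R7 → R12 = 9 hops' cost.

9 hops' cost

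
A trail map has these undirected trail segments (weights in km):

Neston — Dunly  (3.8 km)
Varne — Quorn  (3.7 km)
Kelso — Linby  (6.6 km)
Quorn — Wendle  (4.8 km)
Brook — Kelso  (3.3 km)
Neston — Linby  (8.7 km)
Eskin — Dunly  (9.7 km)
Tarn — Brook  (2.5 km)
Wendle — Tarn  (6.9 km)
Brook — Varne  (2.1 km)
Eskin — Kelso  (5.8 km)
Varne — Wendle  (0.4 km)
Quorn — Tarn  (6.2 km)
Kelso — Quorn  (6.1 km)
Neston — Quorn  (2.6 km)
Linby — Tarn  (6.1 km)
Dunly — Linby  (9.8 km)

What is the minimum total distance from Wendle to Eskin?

Candidate routes:
Wendle → Varne → Quorn → Kelso → Eskin: 0.4+3.7+6.1+5.8 = 16
Wendle → Varne → Brook → Kelso → Eskin: 0.4+2.1+3.3+5.8 = 11.6
Cheapest is Wendle → Varne → Brook → Kelso → Eskin at 11.6 km.

11.6 km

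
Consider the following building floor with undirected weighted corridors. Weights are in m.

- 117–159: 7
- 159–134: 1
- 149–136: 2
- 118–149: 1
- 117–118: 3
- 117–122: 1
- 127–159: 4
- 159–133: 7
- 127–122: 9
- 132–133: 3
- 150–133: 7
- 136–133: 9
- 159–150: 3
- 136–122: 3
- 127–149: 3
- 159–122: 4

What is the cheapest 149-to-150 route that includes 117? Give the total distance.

12 m

Shortest 149→117: 149–118–117 = 4
Best 117 to 150: 117–122–159–150 costing 8
Total via 117: 4 + 8 = 12 m.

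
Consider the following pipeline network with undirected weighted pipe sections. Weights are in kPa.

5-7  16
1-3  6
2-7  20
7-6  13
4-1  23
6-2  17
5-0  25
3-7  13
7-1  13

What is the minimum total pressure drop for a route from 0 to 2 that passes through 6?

71 kPa

Best 0 to 6: 0–5–7–6 costing 54
Shortest 6→2: 6–2 = 17
Total via 6: 54 + 17 = 71 kPa.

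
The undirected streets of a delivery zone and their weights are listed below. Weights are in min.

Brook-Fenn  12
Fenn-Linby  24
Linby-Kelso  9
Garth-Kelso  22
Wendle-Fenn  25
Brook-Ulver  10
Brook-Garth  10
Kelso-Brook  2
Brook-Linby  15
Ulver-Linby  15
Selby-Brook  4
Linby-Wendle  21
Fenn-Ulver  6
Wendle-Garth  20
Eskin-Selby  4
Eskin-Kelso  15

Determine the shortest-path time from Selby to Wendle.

34 min

Settle nodes by increasing distance from Selby:
Selby: 0
Brook: 4  (via Selby)
Eskin: 4  (via Selby)
Kelso: 6  (via Brook)
Ulver: 14  (via Brook)
Garth: 14  (via Brook)
Linby: 15  (via Kelso)
Fenn: 16  (via Brook)
Wendle: 34  (via Garth)
Shortest route: Selby → Brook → Garth → Wendle = 34 min.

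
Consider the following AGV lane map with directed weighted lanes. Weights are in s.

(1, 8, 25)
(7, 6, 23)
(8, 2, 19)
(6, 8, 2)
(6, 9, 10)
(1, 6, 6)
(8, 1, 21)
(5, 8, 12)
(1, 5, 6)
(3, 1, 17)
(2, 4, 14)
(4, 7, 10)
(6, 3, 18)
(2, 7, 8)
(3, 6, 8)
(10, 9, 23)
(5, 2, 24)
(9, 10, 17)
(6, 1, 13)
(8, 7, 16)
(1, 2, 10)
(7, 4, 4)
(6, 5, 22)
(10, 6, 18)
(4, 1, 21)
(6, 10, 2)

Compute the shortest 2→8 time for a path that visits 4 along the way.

Best 2 to 4: 2 → 7 → 4 costing 12
Shortest 4→8: 4 → 1 → 6 → 8 = 29
Total via 4: 12 + 29 = 41 s.

41 s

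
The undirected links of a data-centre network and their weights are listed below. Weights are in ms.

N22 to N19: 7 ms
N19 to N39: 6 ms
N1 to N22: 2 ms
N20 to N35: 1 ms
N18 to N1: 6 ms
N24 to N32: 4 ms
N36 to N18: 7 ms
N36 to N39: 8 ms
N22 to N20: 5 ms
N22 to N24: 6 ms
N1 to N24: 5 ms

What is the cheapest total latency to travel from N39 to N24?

Shortest distances from N39:
N39: 0
N19: 6  (via N39)
N36: 8  (via N39)
N22: 13  (via N19)
N18: 15  (via N36)
N1: 15  (via N22)
N20: 18  (via N22)
N35: 19  (via N20)
N24: 19  (via N22)
Shortest route: N39–N19–N22–N24 = 19 ms.

19 ms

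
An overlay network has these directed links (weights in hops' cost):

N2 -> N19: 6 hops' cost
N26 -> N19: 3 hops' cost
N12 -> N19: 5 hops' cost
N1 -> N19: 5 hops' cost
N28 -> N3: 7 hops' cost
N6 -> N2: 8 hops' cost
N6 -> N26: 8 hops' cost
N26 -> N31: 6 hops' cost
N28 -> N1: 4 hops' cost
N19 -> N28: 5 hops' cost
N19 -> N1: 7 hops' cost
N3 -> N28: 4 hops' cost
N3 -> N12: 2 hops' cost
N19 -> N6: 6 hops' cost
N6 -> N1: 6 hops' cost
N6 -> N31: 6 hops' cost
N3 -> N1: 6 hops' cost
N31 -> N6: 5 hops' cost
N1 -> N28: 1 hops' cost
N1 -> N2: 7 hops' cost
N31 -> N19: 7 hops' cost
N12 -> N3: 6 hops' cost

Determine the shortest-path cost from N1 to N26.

19 hops' cost

Settle nodes by increasing distance from N1:
N1: 0
N28: 1  (via N1)
N19: 5  (via N1)
N2: 7  (via N1)
N3: 8  (via N28)
N12: 10  (via N3)
N6: 11  (via N19)
N31: 17  (via N6)
N26: 19  (via N6)
Shortest route: N1–N19–N6–N26 = 19 hops' cost.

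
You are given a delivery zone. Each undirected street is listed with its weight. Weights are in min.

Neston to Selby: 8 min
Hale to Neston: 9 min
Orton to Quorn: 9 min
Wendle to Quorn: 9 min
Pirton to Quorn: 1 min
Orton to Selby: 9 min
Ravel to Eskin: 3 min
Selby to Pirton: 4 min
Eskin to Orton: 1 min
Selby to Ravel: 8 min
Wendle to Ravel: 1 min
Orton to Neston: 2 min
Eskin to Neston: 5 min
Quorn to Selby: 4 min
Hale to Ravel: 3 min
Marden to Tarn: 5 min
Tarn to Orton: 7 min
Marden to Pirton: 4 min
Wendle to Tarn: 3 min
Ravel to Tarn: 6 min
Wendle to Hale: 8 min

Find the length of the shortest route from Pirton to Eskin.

Candidate routes:
Pirton - Selby - Orton - Eskin: 4+9+1 = 14
Pirton - Quorn - Wendle - Ravel - Eskin: 1+9+1+3 = 14
Pirton - Quorn - Orton - Eskin: 1+9+1 = 11
The minimum is 11 min via Pirton - Quorn - Orton - Eskin.

11 min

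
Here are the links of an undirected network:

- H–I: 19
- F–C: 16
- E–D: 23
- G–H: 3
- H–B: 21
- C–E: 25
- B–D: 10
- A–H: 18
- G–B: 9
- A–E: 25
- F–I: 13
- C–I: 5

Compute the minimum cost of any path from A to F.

Running Dijkstra from A:
A: 0
H: 18  (via A)
G: 21  (via H)
E: 25  (via A)
B: 30  (via G)
I: 37  (via H)
D: 40  (via B)
C: 42  (via I)
F: 50  (via I)
Shortest route: A → H → I → F = 50.

50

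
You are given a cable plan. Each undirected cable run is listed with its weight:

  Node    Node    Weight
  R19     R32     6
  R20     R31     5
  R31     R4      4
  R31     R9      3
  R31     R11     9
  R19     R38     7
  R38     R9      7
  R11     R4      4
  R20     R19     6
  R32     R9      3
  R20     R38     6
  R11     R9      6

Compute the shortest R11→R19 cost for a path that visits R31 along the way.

19

Shortest R11→R31: R11 → R4 → R31 = 8
Best R31 to R19: R31 → R20 → R19 costing 11
Total via R31: 8 + 11 = 19.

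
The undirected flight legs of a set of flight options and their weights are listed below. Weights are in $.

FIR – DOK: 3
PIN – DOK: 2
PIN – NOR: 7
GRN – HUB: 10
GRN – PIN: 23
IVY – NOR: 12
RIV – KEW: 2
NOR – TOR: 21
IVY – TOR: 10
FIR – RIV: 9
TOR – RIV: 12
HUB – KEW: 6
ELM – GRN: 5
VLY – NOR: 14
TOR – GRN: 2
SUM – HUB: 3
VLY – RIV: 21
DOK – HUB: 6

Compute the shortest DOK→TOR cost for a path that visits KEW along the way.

Shortest DOK→KEW: DOK → HUB → KEW = 12
Shortest KEW→TOR: KEW → RIV → TOR = 14
Total via KEW: 12 + 14 = $26.

$26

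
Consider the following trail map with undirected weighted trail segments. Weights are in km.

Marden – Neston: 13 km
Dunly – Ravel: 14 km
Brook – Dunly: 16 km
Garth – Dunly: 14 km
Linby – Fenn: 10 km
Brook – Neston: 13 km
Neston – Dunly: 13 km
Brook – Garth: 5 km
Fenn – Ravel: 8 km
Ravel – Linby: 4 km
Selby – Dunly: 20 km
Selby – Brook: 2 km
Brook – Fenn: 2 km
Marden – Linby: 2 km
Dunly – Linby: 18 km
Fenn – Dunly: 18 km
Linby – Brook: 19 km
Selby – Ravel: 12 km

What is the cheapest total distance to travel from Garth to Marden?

Candidate routes:
Garth–Brook–Fenn–Linby–Marden: 5+2+10+2 = 19
Garth–Brook–Fenn–Ravel–Linby–Marden: 5+2+8+4+2 = 21
Garth–Brook–Selby–Ravel–Linby–Marden: 5+2+12+4+2 = 25
The minimum is 19 km via Garth–Brook–Fenn–Linby–Marden.

19 km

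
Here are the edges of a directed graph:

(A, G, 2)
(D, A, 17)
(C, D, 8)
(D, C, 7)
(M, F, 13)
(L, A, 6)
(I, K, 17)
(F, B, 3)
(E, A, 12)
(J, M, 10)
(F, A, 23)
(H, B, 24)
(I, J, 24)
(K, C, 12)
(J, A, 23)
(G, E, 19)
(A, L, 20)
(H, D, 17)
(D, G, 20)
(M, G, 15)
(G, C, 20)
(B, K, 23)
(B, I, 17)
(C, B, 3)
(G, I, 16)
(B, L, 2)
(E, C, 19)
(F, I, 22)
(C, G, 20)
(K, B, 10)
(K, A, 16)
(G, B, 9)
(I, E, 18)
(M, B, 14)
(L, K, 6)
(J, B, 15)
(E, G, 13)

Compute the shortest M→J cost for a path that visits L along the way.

Shortest M→L: M–B–L = 16
Best L to J: L–A–G–I–J costing 48
Total via L: 16 + 48 = 64.

64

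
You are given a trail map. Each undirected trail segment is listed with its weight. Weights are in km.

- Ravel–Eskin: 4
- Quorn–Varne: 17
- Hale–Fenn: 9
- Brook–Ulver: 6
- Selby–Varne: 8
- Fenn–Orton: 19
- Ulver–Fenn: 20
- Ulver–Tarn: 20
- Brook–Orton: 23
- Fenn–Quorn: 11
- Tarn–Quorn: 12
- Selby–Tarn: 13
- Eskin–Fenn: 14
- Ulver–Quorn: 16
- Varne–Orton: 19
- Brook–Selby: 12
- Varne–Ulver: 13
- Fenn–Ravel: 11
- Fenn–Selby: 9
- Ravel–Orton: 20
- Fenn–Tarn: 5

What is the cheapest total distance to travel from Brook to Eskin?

Candidate routes:
Brook–Ulver–Fenn–Eskin: 6+20+14 = 40
Brook–Selby–Fenn–Eskin: 12+9+14 = 35
Brook–Ulver–Fenn–Ravel–Eskin: 6+20+11+4 = 41
Brook–Selby–Fenn–Ravel–Eskin: 12+9+11+4 = 36
Cheapest is Brook–Selby–Fenn–Eskin at 35 km.

35 km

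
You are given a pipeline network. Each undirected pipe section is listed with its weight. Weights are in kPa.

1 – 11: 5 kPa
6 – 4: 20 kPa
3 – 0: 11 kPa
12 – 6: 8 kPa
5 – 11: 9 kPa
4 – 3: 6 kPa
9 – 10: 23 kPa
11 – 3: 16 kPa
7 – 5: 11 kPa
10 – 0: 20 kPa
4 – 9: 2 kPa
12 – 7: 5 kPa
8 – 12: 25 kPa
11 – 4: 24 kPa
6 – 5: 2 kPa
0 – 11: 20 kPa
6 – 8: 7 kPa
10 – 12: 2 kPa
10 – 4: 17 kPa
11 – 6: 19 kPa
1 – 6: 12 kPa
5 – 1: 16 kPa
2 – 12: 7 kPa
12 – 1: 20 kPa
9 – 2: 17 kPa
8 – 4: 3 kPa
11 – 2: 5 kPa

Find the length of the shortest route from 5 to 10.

12 kPa

Shortest distances from 5:
5: 0
6: 2  (via 5)
8: 9  (via 6)
11: 9  (via 5)
12: 10  (via 6)
7: 11  (via 5)
4: 12  (via 8)
10: 12  (via 12)
Shortest route: 5 → 6 → 12 → 10 = 12 kPa.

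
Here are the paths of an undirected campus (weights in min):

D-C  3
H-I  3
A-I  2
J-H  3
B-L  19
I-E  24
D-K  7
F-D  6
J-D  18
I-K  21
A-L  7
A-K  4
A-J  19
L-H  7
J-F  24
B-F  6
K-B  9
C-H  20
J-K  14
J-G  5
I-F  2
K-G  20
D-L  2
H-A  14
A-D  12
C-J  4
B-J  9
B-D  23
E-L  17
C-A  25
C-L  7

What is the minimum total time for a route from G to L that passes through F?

Shortest G→F: G → J → H → I → F = 13
Shortest F→L: F → D → L = 8
Total via F: 13 + 8 = 21 min.

21 min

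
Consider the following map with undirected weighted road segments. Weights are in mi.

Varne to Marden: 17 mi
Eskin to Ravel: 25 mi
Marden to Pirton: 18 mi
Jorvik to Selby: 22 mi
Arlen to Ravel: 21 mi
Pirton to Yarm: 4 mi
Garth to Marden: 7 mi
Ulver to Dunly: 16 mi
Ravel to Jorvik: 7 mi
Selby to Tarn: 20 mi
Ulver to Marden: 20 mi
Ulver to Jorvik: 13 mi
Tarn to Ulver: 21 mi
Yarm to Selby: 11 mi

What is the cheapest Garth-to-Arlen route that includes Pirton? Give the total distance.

Best Garth to Pirton: Garth–Marden–Pirton costing 25
Shortest Pirton→Arlen: Pirton–Yarm–Selby–Jorvik–Ravel–Arlen = 65
Total via Pirton: 25 + 65 = 90 mi.

90 mi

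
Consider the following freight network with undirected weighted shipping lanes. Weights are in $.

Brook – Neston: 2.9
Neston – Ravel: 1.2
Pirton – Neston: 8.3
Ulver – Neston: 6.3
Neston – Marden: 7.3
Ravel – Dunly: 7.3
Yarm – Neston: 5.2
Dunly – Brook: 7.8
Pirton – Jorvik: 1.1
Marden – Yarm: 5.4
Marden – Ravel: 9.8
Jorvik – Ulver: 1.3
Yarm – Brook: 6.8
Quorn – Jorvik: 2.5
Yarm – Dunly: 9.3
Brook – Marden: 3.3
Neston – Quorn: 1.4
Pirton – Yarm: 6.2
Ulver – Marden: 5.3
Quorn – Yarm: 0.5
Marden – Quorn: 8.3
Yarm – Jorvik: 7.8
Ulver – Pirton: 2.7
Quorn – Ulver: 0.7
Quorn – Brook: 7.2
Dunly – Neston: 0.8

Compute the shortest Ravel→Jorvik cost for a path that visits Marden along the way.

Best Ravel to Marden: Ravel → Neston → Brook → Marden costing 7.4
Best Marden to Jorvik: Marden → Ulver → Jorvik costing 6.6
Total via Marden: 7.4 + 6.6 = $14.

$14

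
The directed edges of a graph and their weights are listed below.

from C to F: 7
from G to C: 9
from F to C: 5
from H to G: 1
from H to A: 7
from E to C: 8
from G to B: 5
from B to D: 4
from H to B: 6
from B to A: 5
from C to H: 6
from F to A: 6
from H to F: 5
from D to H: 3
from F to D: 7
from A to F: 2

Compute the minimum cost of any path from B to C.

Running Dijkstra from B:
B: 0
D: 4  (via B)
A: 5  (via B)
F: 7  (via A)
H: 7  (via D)
G: 8  (via H)
C: 12  (via F)
Shortest route: B → A → F → C = 12.

12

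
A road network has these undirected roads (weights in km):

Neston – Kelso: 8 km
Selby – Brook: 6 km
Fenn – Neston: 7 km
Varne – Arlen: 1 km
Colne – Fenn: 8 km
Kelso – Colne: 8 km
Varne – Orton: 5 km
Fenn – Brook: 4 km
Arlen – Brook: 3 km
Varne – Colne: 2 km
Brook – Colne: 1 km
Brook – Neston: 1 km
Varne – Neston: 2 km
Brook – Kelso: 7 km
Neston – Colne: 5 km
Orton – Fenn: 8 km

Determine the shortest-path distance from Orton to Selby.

Candidate routes:
Orton → Varne → Colne → Brook → Selby: 5+2+1+6 = 14
Orton → Varne → Arlen → Brook → Selby: 5+1+3+6 = 15
Cheapest is Orton → Varne → Colne → Brook → Selby at 14 km.

14 km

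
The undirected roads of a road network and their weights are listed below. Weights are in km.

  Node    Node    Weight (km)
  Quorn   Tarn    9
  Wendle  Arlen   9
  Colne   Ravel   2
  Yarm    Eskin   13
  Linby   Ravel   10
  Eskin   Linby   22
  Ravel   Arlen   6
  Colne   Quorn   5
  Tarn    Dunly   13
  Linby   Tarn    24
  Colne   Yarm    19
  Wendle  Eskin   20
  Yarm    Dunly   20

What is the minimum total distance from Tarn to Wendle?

Enumerating some paths:
Tarn - Quorn - Colne - Ravel - Arlen - Wendle: 9+5+2+6+9 = 31
Tarn - Linby - Ravel - Arlen - Wendle: 24+10+6+9 = 49
Tarn - Linby - Eskin - Wendle: 24+22+20 = 66
Tarn - Dunly - Yarm - Eskin - Wendle: 13+20+13+20 = 66
The minimum is 31 km via Tarn - Quorn - Colne - Ravel - Arlen - Wendle.

31 km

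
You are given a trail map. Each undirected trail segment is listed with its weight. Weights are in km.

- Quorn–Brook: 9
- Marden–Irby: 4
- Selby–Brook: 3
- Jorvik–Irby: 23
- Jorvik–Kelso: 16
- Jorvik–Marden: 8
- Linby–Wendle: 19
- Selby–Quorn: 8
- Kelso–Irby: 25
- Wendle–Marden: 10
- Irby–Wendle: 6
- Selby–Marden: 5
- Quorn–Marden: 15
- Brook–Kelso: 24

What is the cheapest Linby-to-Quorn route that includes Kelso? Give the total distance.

Best Linby to Kelso: Linby → Wendle → Irby → Kelso costing 50
Shortest Kelso→Quorn: Kelso → Brook → Quorn = 33
Total via Kelso: 50 + 33 = 83 km.

83 km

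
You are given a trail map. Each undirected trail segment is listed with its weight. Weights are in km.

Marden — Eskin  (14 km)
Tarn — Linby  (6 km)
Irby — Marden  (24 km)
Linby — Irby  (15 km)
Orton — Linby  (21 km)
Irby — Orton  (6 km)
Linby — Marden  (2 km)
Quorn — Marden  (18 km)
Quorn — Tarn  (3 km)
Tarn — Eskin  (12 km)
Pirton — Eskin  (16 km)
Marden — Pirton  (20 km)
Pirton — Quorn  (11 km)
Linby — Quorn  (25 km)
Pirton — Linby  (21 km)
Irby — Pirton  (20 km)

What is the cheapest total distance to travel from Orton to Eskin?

Candidate routes:
Orton - Linby - Marden - Eskin: 21+2+14 = 37
Orton - Linby - Tarn - Eskin: 21+6+12 = 39
The minimum is 37 km via Orton - Linby - Marden - Eskin.

37 km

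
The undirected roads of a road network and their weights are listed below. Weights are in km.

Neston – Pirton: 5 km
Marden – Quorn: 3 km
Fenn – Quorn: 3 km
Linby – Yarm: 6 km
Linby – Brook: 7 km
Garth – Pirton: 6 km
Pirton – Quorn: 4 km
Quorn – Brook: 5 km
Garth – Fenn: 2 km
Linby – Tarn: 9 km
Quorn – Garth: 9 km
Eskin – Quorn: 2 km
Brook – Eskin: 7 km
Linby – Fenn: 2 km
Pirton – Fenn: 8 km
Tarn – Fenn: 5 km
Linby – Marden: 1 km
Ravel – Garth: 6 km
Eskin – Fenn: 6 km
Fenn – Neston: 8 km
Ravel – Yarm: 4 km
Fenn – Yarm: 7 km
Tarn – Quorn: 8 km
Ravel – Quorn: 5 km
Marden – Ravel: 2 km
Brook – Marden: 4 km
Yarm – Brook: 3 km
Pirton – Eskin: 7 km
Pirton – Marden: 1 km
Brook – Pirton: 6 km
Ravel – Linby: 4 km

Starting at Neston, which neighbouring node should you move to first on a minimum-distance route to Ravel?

Enumerating some paths:
Neston - Pirton - Marden - Ravel: 5+1+2 = 8
Neston - Pirton - Marden - Linby - Ravel: 5+1+1+4 = 11
Cheapest is Neston - Pirton - Marden - Ravel at 8 km.
So from Neston the first move is to Pirton.

Pirton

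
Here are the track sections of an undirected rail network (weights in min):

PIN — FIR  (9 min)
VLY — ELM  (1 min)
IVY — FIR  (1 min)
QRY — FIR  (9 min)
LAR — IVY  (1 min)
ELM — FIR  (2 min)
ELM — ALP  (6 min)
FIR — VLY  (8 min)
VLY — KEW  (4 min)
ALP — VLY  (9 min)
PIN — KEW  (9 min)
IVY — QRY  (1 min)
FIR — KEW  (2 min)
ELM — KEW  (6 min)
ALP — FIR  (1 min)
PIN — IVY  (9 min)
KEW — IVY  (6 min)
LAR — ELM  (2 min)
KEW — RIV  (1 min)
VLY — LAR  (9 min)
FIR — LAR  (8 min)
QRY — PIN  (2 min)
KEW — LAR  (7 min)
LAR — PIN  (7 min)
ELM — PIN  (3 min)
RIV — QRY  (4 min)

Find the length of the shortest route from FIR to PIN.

4 min

Running Dijkstra from FIR:
FIR: 0
IVY: 1  (via FIR)
ALP: 1  (via FIR)
KEW: 2  (via FIR)
LAR: 2  (via IVY)
ELM: 2  (via FIR)
QRY: 2  (via IVY)
RIV: 3  (via KEW)
VLY: 3  (via ELM)
PIN: 4  (via QRY)
Shortest route: FIR–IVY–QRY–PIN = 4 min.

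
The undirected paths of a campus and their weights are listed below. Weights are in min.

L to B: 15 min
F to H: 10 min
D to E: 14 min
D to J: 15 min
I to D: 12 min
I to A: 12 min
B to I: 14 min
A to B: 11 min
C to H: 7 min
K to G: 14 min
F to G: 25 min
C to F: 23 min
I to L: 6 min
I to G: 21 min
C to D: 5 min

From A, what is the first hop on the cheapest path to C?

I

Candidate routes:
A → B → I → D → C: 11+14+12+5 = 42
A → I → D → C: 12+12+5 = 29
Cheapest is A → I → D → C at 29 min.
So from A the first move is to I.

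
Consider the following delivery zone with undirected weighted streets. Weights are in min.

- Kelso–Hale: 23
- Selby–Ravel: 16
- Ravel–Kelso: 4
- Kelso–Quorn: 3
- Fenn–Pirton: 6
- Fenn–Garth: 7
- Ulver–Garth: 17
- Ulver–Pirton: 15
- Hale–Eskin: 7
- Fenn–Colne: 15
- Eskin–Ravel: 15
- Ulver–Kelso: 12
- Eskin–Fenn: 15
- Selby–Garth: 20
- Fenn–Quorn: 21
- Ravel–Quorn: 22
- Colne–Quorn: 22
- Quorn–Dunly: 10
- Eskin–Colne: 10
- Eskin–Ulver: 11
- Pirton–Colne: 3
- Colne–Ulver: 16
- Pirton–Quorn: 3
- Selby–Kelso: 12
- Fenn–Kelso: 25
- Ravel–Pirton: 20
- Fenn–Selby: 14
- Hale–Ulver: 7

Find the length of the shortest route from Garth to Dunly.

Settle nodes by increasing distance from Garth:
Garth: 0
Fenn: 7  (via Garth)
Pirton: 13  (via Fenn)
Colne: 16  (via Pirton)
Quorn: 16  (via Pirton)
Ulver: 17  (via Garth)
Kelso: 19  (via Quorn)
Selby: 20  (via Garth)
Eskin: 22  (via Fenn)
Ravel: 23  (via Kelso)
Hale: 24  (via Ulver)
Dunly: 26  (via Quorn)
Shortest route: Garth → Fenn → Pirton → Quorn → Dunly = 26 min.

26 min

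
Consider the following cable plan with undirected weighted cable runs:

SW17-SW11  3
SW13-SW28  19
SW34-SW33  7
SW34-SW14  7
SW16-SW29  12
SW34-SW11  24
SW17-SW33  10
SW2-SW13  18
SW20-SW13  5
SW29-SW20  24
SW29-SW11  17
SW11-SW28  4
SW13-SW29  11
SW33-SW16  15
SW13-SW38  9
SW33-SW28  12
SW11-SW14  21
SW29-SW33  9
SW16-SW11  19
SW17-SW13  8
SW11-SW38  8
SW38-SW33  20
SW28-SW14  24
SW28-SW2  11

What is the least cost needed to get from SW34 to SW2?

Shortest distances from SW34:
SW34: 0
SW33: 7  (via SW34)
SW14: 7  (via SW34)
SW29: 16  (via SW33)
SW17: 17  (via SW33)
SW28: 19  (via SW33)
SW11: 20  (via SW17)
SW16: 22  (via SW33)
SW13: 25  (via SW17)
SW38: 27  (via SW33)
SW2: 30  (via SW28)
Shortest route: SW34 → SW33 → SW28 → SW2 = 30.

30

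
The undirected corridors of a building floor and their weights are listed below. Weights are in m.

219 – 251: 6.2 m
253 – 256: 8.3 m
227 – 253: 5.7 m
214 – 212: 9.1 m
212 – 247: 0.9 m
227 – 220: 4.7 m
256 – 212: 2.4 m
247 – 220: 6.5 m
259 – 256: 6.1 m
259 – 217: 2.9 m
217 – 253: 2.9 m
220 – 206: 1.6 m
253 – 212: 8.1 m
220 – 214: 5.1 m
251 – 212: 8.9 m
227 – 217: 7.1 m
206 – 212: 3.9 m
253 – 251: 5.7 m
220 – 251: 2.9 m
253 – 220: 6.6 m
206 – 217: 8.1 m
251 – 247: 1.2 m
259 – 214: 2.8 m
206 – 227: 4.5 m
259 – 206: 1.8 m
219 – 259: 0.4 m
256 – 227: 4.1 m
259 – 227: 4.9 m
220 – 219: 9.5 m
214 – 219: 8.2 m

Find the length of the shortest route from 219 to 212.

Shortest distances from 219:
219: 0
259: 0.4  (via 219)
206: 2.2  (via 259)
214: 3.2  (via 259)
217: 3.3  (via 259)
220: 3.8  (via 206)
227: 5.3  (via 259)
212: 6.1  (via 206)
Shortest route: 219 → 259 → 206 → 212 = 6.1 m.

6.1 m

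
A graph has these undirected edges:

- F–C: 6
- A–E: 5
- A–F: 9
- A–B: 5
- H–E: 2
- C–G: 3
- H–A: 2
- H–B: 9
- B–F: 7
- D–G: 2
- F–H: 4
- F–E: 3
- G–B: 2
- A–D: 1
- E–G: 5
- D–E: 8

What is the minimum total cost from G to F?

Settle nodes by increasing distance from G:
G: 0
B: 2  (via G)
D: 2  (via G)
A: 3  (via D)
C: 3  (via G)
E: 5  (via G)
H: 5  (via A)
F: 8  (via E)
Shortest route: G–E–F = 8.

8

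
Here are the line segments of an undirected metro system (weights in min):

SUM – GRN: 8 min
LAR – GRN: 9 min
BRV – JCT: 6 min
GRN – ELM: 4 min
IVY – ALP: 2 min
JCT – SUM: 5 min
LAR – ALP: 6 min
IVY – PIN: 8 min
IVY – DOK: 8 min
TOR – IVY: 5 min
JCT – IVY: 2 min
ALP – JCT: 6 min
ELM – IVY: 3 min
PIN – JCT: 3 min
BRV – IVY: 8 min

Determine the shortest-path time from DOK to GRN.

Settle nodes by increasing distance from DOK:
DOK: 0
IVY: 8  (via DOK)
JCT: 10  (via IVY)
ALP: 10  (via IVY)
ELM: 11  (via IVY)
PIN: 13  (via JCT)
TOR: 13  (via IVY)
SUM: 15  (via JCT)
GRN: 15  (via ELM)
Shortest route: DOK–IVY–ELM–GRN = 15 min.

15 min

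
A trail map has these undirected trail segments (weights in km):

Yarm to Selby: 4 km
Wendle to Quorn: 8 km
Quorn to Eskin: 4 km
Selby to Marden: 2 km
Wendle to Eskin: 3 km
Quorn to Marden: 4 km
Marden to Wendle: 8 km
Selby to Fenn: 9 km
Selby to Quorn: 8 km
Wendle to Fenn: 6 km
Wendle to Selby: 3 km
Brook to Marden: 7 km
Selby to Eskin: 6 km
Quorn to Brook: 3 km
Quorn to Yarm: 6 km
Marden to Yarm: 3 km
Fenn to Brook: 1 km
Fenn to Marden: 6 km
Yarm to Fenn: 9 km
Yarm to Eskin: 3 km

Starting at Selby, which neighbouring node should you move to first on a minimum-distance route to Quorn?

Marden

Compare a few routes:
Selby → Marden → Quorn: 2+4 = 6
Selby → Yarm → Quorn: 4+6 = 10
Selby → Quorn: 8 = 8
Cheapest is Selby → Marden → Quorn at 6 km.
So from Selby the first move is to Marden.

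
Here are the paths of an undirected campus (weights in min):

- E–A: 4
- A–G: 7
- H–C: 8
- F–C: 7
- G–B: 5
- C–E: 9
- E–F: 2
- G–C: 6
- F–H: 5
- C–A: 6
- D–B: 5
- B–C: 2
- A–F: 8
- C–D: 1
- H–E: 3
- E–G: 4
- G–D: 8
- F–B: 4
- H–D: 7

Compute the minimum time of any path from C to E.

Running Dijkstra from C:
C: 0
D: 1  (via C)
B: 2  (via C)
A: 6  (via C)
F: 6  (via B)
G: 6  (via C)
E: 8  (via F)
Shortest route: C → B → F → E = 8 min.

8 min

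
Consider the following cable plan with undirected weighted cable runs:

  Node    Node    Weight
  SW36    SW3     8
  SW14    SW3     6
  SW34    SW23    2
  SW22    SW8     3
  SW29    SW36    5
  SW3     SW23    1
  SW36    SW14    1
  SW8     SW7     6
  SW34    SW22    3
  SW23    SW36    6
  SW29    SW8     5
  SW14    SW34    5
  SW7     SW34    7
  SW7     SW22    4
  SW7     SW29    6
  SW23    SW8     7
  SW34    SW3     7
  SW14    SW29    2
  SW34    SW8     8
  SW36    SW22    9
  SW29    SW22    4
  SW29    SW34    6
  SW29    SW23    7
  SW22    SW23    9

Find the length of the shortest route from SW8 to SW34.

6

Running Dijkstra from SW8:
SW8: 0
SW22: 3  (via SW8)
SW29: 5  (via SW8)
SW34: 6  (via SW22)
Shortest route: SW8–SW22–SW34 = 6.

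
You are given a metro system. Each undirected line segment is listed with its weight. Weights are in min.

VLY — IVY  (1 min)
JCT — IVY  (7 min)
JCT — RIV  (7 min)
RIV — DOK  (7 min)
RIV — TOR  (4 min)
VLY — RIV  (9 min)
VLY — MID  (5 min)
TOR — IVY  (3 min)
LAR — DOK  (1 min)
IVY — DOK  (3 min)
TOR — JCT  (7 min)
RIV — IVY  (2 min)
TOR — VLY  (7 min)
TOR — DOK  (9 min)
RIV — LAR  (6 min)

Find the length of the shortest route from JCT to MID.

Running Dijkstra from JCT:
JCT: 0
IVY: 7  (via JCT)
RIV: 7  (via JCT)
TOR: 7  (via JCT)
VLY: 8  (via IVY)
DOK: 10  (via IVY)
LAR: 11  (via DOK)
MID: 13  (via VLY)
Shortest route: JCT–IVY–VLY–MID = 13 min.

13 min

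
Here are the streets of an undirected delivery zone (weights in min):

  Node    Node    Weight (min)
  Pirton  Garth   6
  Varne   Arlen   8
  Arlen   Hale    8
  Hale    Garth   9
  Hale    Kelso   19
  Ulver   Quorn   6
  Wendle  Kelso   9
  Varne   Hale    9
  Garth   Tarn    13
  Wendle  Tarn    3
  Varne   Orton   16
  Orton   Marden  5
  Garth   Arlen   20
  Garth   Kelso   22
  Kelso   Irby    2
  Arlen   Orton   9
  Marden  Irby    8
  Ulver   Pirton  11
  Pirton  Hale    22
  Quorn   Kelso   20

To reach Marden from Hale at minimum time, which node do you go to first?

Arlen

Compare a few routes:
Hale → Arlen → Orton → Marden: 8+9+5 = 22
Hale → Kelso → Irby → Marden: 19+2+8 = 29
Cheapest is Hale → Arlen → Orton → Marden at 22 min.
So from Hale the first move is to Arlen.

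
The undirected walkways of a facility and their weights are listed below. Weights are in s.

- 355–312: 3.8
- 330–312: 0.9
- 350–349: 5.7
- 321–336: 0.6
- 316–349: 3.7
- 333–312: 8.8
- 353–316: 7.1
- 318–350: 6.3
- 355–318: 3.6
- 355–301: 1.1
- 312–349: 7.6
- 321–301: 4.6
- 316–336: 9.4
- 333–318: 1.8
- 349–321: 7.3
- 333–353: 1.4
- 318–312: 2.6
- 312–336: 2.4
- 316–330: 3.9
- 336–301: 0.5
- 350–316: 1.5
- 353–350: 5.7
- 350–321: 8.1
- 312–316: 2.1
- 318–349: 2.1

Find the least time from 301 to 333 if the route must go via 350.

13.6 s

Shortest 301→350: 301 → 336 → 312 → 316 → 350 = 6.5
Shortest 350→333: 350 → 353 → 333 = 7.1
Total via 350: 6.5 + 7.1 = 13.6 s.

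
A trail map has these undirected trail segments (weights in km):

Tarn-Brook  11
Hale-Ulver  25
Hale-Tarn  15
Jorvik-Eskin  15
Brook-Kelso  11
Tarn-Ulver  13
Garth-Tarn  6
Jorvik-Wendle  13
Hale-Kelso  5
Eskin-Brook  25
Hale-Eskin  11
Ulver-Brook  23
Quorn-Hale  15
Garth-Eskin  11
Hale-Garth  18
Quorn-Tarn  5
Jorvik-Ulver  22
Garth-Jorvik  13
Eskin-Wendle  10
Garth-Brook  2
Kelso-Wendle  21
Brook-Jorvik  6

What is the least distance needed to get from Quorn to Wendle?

Compare a few routes:
Quorn–Hale–Eskin–Wendle: 15+11+10 = 36
Quorn–Tarn–Brook–Jorvik–Wendle: 5+11+6+13 = 35
Quorn–Tarn–Garth–Brook–Jorvik–Wendle: 5+6+2+6+13 = 32
The minimum is 32 km via Quorn–Tarn–Garth–Brook–Jorvik–Wendle.

32 km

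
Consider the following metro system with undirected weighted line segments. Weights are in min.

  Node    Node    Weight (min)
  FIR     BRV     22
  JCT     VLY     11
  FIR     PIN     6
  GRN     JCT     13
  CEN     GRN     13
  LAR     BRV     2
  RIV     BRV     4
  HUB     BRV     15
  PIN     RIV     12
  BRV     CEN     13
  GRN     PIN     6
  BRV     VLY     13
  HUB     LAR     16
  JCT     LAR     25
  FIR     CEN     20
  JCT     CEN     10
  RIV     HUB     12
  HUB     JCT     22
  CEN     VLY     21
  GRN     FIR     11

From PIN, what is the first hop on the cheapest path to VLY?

Compare a few routes:
PIN - RIV - BRV - VLY: 12+4+13 = 29
PIN - GRN - JCT - VLY: 6+13+11 = 30
Cheapest is PIN - RIV - BRV - VLY at 29 min.
So from PIN the first move is to RIV.

RIV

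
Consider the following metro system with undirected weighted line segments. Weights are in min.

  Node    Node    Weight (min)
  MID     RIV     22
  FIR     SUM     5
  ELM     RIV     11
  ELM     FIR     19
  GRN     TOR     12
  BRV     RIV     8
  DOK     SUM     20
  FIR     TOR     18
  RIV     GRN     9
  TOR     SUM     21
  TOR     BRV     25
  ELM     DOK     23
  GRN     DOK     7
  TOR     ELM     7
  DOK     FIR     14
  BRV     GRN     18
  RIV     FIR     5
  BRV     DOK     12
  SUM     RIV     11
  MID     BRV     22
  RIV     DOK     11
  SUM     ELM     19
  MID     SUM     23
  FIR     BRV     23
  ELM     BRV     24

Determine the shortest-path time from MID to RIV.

Shortest distances from MID:
MID: 0
BRV: 22  (via MID)
RIV: 22  (via MID)
Shortest route: MID → RIV = 22 min.

22 min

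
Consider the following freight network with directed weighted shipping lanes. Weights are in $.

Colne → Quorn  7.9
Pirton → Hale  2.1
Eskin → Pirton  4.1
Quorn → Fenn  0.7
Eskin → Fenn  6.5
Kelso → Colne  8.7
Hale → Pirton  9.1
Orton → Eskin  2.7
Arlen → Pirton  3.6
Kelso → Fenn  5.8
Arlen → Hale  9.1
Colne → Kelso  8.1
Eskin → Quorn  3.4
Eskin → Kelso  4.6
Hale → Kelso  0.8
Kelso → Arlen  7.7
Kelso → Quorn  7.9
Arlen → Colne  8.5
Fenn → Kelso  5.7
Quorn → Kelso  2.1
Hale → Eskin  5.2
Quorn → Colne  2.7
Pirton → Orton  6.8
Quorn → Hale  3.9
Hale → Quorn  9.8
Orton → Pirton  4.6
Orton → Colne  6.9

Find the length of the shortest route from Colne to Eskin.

$17

Candidate routes:
Colne–Kelso–Quorn–Hale–Eskin: 8.1+7.9+3.9+5.2 = 25.1
Colne–Quorn–Hale–Eskin: 7.9+3.9+5.2 = 17
The minimum is $17 via Colne–Quorn–Hale–Eskin.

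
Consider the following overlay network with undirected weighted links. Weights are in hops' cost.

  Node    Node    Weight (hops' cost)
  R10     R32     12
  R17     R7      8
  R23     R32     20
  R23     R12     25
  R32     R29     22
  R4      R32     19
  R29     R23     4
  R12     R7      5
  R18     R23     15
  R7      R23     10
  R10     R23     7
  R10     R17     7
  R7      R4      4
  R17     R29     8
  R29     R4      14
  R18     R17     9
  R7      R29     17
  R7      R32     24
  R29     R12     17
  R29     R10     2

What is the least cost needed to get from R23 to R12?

Candidate routes:
R23 - R29 - R12: 4+17 = 21
R23 - R12: 25 = 25
R23 - R7 - R12: 10+5 = 15
The minimum is 15 hops' cost via R23 - R7 - R12.

15 hops' cost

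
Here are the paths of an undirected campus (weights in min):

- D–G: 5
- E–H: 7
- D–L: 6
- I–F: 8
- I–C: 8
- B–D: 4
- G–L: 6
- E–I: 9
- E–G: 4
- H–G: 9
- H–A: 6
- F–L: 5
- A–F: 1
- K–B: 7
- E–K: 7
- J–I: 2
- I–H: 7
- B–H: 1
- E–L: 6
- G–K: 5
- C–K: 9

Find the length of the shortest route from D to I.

Candidate routes:
D–B–H–I: 4+1+7 = 12
D–G–E–I: 5+4+9 = 18
Cheapest is D–B–H–I at 12 min.

12 min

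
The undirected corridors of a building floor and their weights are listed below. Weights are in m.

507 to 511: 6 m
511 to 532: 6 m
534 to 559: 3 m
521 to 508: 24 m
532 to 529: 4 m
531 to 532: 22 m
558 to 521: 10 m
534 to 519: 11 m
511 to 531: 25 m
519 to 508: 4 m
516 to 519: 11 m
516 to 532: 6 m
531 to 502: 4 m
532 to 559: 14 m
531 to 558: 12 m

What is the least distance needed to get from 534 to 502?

43 m

Shortest distances from 534:
534: 0
559: 3  (via 534)
519: 11  (via 534)
508: 15  (via 519)
532: 17  (via 559)
529: 21  (via 532)
516: 22  (via 519)
511: 23  (via 532)
507: 29  (via 511)
521: 39  (via 508)
531: 39  (via 532)
502: 43  (via 531)
Shortest route: 534–559–532–531–502 = 43 m.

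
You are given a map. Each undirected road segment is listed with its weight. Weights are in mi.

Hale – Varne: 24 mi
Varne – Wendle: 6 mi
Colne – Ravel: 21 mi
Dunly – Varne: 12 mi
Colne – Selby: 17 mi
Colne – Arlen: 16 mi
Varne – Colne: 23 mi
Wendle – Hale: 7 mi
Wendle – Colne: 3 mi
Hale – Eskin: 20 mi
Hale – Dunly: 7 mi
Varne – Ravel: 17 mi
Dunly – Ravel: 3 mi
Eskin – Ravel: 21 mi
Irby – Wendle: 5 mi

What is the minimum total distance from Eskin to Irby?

32 mi

Candidate routes:
Eskin–Ravel–Dunly–Hale–Wendle–Irby: 21+3+7+7+5 = 43
Eskin–Hale–Wendle–Irby: 20+7+5 = 32
Eskin–Ravel–Dunly–Varne–Wendle–Irby: 21+3+12+6+5 = 47
Cheapest is Eskin–Hale–Wendle–Irby at 32 mi.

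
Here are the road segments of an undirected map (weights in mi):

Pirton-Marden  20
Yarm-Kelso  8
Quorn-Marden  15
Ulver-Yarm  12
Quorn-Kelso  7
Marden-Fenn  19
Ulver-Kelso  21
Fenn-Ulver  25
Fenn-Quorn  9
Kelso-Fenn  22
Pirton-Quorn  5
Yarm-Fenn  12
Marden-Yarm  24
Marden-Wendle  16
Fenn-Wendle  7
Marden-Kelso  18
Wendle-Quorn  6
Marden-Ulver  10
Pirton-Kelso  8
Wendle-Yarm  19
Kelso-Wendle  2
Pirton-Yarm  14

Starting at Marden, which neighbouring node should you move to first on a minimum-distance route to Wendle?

Enumerating some paths:
Marden - Kelso - Wendle: 18+2 = 20
Marden - Quorn - Wendle: 15+6 = 21
Marden - Wendle: 16 = 16
The minimum is 16 mi via Marden - Wendle.
So from Marden the first move is to Wendle.

Wendle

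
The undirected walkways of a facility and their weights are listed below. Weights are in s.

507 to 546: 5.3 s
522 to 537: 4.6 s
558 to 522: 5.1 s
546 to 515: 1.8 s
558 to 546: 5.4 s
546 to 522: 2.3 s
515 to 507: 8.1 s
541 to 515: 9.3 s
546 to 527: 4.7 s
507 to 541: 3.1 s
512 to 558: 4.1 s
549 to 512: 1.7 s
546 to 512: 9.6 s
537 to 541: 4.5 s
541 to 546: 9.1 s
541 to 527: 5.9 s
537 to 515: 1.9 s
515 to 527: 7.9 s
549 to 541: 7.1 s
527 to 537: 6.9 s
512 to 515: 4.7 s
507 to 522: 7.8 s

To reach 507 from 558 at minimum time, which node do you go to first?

Candidate routes:
558 → 522 → 546 → 507: 5.1+2.3+5.3 = 12.7
558 → 522 → 507: 5.1+7.8 = 12.9
558 → 546 → 507: 5.4+5.3 = 10.7
The minimum is 10.7 s via 558 → 546 → 507.
So from 558 the first move is to 546.

546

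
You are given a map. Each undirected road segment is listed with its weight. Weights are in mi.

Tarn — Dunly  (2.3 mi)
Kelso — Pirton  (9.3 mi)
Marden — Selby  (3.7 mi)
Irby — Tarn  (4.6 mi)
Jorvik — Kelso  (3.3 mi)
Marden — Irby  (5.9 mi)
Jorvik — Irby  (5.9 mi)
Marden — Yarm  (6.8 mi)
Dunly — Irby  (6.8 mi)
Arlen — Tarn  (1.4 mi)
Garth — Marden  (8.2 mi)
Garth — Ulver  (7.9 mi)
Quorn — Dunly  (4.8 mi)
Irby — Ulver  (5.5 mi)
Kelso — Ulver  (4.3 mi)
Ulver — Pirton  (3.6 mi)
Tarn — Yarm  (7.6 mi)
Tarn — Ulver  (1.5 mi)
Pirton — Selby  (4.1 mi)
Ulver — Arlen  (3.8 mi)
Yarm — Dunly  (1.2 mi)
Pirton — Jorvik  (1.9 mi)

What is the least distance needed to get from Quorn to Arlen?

Settle nodes by increasing distance from Quorn:
Quorn: 0
Dunly: 4.8  (via Quorn)
Yarm: 6  (via Dunly)
Tarn: 7.1  (via Dunly)
Arlen: 8.5  (via Tarn)
Shortest route: Quorn–Dunly–Tarn–Arlen = 8.5 mi.

8.5 mi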